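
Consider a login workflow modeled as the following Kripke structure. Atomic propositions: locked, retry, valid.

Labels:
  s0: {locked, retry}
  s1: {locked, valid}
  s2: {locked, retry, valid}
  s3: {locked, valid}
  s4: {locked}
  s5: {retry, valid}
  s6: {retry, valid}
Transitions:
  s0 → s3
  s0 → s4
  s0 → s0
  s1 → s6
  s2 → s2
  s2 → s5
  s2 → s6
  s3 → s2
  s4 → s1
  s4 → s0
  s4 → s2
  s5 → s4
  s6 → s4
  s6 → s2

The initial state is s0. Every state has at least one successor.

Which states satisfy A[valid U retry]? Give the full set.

{s0, s1, s2, s3, s5, s6}

States satisfying valid: {s1, s2, s3, s5, s6}.
States satisfying retry: {s0, s2, s5, s6}.
States satisfying A[valid U retry]: {s0, s1, s2, s3, s5, s6}.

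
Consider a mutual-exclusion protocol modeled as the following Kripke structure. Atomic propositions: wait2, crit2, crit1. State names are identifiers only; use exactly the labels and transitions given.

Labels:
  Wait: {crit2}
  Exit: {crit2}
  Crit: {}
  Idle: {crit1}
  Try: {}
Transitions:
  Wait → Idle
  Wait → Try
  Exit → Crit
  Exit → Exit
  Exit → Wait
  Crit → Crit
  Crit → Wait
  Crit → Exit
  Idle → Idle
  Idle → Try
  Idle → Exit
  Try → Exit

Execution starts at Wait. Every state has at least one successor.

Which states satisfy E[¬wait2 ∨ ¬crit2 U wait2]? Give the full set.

none

States satisfying ¬wait2 ∨ ¬crit2: {Wait, Exit, Crit, Idle, Try}.
States satisfying wait2: ∅.
States satisfying E[¬wait2 ∨ ¬crit2 U wait2]: ∅.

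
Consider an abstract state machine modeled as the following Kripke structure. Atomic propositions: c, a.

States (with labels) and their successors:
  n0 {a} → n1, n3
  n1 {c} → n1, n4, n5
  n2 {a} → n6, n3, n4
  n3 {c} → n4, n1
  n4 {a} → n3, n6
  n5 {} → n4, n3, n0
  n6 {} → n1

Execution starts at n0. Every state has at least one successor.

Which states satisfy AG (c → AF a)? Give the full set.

none

States satisfying c → AF a: {n0, n2, n4, n5, n6}.
States satisfying AG (c → AF a): ∅.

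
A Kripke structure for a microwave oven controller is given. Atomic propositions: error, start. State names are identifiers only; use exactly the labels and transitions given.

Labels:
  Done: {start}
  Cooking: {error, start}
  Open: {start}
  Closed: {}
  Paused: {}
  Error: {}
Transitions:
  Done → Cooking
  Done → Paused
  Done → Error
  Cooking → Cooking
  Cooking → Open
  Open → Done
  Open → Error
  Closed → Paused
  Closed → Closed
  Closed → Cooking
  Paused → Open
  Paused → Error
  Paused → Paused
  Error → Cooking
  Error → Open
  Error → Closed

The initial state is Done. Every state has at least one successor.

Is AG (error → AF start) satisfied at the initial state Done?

Yes

States satisfying error → AF start: {Done, Cooking, Open, Closed, Paused, Error}.
States satisfying AG (error → AF start): {Done, Cooking, Open, Closed, Paused, Error}.
Every state reachable from Done satisfies error → AF start.
Done ∈ Sat(AG (error → AF start)).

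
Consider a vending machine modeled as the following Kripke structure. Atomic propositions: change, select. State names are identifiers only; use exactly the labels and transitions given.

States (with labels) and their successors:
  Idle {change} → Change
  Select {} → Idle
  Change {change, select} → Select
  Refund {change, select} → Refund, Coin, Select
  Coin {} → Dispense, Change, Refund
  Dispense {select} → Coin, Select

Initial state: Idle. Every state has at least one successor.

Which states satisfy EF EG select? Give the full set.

States satisfying EG select: {Refund}.
States satisfying EF EG select: {Refund, Coin, Dispense}.

{Refund, Coin, Dispense}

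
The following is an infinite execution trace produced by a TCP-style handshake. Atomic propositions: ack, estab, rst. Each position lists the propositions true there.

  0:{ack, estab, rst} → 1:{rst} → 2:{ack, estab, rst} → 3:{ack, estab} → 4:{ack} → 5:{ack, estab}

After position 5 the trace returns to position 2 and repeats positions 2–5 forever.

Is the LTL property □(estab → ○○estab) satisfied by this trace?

estab → ○○estab must hold at every position from 0 onward. It fails at position 2, so □(estab → ○○estab) is false.
Positions where estab holds: 0, 2, 3, 5.
Check ○○estab at each: 0→ok, 2→fails, 3→ok, 5→ok.

Does not hold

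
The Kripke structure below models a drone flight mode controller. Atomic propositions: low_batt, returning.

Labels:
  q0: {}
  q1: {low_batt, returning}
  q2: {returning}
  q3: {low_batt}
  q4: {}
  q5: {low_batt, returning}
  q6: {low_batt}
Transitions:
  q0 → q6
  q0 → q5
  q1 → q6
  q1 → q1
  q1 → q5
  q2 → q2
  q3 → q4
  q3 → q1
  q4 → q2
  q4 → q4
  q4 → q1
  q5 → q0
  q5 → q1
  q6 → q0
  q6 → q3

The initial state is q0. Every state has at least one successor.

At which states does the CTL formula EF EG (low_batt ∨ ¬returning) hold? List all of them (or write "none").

{q0, q1, q3, q4, q5, q6}

States satisfying EG (low_batt ∨ ¬returning): {q0, q1, q3, q4, q5, q6}.
States satisfying EF EG (low_batt ∨ ¬returning): {q0, q1, q3, q4, q5, q6}.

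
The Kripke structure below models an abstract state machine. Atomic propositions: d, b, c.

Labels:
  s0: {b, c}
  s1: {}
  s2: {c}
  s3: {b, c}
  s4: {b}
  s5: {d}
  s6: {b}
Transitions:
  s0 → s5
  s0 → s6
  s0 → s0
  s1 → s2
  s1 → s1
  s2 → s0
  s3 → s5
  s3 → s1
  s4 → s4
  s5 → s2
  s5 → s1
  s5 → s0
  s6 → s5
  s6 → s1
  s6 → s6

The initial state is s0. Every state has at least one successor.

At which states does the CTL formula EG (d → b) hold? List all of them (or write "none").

States satisfying d → b: {s0, s1, s2, s3, s4, s6}.
States satisfying EG (d → b): {s0, s1, s2, s3, s4, s6}.

{s0, s1, s2, s3, s4, s6}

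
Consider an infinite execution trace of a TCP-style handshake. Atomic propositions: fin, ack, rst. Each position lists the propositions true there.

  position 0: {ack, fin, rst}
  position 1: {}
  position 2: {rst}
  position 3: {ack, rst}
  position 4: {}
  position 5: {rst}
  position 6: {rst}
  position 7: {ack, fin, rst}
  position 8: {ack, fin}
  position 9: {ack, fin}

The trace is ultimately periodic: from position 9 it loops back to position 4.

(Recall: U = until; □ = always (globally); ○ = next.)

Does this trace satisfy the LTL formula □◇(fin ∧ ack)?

◇(fin ∧ ack) holds at every position 0..9, and those are all positions ever visited, so □◇(fin ∧ ack) holds.

Yes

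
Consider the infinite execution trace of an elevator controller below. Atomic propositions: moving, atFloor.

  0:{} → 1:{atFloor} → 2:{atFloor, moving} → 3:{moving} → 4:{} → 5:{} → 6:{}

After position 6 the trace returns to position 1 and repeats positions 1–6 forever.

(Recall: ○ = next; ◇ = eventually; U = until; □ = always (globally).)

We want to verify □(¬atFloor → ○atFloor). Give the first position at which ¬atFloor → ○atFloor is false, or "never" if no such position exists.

3

Check ¬atFloor → ○atFloor at each position in order: 0 ✓, 1 ✓, 2 ✓.
At position 3 the labels are {moving} and the next position 4 has {}, so ¬atFloor → ○atFloor is false there. This is the first violation.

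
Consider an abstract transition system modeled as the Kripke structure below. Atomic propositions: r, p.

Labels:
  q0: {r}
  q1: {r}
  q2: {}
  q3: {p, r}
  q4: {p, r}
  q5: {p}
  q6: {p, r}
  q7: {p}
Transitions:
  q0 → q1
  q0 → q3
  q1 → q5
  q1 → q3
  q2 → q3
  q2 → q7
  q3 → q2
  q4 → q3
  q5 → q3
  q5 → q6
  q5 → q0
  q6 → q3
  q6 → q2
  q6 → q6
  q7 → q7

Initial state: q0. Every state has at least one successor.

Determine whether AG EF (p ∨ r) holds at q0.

States satisfying EF (p ∨ r): {q0, q1, q2, q3, q4, q5, q6, q7}.
States satisfying AG EF (p ∨ r): {q0, q1, q2, q3, q4, q5, q6, q7}.
Every state reachable from q0 satisfies EF (p ∨ r).
q0 ∈ Sat(AG EF (p ∨ r)).

Holds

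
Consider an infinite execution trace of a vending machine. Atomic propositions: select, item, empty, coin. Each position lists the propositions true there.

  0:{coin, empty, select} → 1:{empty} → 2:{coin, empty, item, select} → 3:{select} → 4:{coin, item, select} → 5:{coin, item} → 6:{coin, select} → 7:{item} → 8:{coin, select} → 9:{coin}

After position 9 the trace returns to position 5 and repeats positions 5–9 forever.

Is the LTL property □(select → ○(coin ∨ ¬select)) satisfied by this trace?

Does not hold

select → ○(coin ∨ ¬select) must hold at every position from 0 onward. It fails at position 2, so □(select → ○(coin ∨ ¬select)) is false.
Positions where select holds: 0, 2, 3, 4, 6, 8.
Check ○(coin ∨ ¬select) at each: 0→ok, 2→fails, 3→ok, 4→ok, 6→ok, 8→ok.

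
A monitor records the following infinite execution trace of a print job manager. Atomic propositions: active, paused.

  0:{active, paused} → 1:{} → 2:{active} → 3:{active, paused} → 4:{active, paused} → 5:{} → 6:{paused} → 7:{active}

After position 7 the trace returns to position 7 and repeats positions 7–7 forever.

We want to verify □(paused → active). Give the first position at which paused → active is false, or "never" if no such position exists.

Check paused → active at each position in order: 0 ✓, 1 ✓, 2 ✓, 3 ✓, 4 ✓, 5 ✓.
At position 6 the labels are {paused}, so paused → active is false there. This is the first violation.

6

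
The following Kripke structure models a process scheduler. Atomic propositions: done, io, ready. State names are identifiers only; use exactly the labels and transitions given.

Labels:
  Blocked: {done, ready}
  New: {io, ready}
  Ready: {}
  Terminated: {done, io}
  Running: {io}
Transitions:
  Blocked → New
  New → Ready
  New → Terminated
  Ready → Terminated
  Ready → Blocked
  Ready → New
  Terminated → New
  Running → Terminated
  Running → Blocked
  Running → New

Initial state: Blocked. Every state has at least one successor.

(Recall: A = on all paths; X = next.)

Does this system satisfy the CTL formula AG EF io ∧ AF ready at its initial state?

Yes

States satisfying EF io: {Blocked, New, Ready, Terminated, Running}.
States satisfying AG EF io: {Blocked, New, Ready, Terminated, Running}.
States satisfying ready: {Blocked, New}.
States satisfying AF ready: {Blocked, New, Ready, Terminated, Running}.
States satisfying AG EF io ∧ AF ready: {Blocked, New, Ready, Terminated, Running}.
Blocked ∈ Sat(AG EF io ∧ AF ready).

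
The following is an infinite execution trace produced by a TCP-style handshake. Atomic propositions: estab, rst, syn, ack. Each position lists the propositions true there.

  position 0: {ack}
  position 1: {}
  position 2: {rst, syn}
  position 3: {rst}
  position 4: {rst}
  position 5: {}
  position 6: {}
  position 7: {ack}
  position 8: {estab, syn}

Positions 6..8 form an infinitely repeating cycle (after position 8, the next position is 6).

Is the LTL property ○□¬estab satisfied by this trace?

No

The position after 0 is 1; □¬estab is false there.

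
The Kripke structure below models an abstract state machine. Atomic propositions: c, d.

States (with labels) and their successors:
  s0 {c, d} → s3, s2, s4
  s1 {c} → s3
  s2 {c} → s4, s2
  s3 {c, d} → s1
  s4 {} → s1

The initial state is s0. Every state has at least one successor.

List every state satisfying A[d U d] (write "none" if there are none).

{s0, s3}

States satisfying d: {s0, s3}.
States satisfying A[d U d]: {s0, s3}.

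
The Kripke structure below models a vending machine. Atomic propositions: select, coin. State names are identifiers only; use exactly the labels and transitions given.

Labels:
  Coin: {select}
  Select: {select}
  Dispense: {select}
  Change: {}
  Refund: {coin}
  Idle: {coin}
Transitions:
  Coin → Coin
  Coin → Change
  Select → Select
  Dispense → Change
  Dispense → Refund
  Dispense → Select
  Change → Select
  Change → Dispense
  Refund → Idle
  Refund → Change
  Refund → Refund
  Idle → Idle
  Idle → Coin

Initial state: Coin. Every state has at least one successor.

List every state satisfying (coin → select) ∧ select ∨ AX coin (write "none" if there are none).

States satisfying coin → select: {Coin, Select, Dispense, Change}.
States satisfying (coin → select) ∧ select: {Coin, Select, Dispense}.
States satisfying coin: {Refund, Idle}.
States satisfying AX coin: ∅.
States satisfying (coin → select) ∧ select ∨ AX coin: {Coin, Select, Dispense}.

{Coin, Select, Dispense}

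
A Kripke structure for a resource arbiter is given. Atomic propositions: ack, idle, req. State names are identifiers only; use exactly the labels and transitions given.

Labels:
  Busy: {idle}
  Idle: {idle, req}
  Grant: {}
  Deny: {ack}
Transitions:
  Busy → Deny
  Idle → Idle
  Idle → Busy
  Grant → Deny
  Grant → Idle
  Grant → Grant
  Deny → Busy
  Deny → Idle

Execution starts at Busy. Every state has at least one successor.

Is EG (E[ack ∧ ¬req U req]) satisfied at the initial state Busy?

States satisfying E[ack ∧ ¬req U req]: {Idle, Deny}.
States satisfying EG (E[ack ∧ ¬req U req]): {Idle, Deny}.
No suitable path/successor from Busy witnesses the formula.
Busy ∉ Sat(EG (E[ack ∧ ¬req U req])).

Does not hold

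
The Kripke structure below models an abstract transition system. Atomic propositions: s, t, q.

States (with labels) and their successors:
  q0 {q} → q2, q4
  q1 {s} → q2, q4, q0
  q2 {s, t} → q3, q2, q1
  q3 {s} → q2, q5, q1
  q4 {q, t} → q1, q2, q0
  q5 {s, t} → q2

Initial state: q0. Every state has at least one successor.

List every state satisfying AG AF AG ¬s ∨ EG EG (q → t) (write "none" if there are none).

{q1, q2, q3, q4, q5}

States satisfying AF AG ¬s: ∅.
States satisfying AG AF AG ¬s: ∅.
States satisfying EG (q → t): {q1, q2, q3, q4, q5}.
States satisfying EG EG (q → t): {q1, q2, q3, q4, q5}.
States satisfying AG AF AG ¬s ∨ EG EG (q → t): {q1, q2, q3, q4, q5}.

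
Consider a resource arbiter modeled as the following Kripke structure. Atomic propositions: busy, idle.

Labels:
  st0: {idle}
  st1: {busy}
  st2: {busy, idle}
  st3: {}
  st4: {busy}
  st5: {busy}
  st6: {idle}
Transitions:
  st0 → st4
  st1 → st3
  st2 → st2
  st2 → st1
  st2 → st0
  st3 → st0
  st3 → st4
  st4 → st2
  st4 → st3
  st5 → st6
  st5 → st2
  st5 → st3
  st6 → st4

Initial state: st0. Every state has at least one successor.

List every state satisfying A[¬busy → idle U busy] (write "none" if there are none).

{st0, st1, st2, st4, st5, st6}

States satisfying ¬busy → idle: {st0, st1, st2, st4, st5, st6}.
States satisfying busy: {st1, st2, st4, st5}.
States satisfying A[¬busy → idle U busy]: {st0, st1, st2, st4, st5, st6}.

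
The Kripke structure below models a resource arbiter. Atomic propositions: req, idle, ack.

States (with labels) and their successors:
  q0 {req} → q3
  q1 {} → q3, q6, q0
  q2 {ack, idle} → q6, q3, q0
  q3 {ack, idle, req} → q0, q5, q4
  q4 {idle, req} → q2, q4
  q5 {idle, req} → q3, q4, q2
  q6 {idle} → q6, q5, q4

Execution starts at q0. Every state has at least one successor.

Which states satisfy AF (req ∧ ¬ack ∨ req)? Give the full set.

{q0, q3, q4, q5}

States satisfying req ∧ ¬ack ∨ req: {q0, q3, q4, q5}.
States satisfying AF (req ∧ ¬ack ∨ req): {q0, q3, q4, q5}.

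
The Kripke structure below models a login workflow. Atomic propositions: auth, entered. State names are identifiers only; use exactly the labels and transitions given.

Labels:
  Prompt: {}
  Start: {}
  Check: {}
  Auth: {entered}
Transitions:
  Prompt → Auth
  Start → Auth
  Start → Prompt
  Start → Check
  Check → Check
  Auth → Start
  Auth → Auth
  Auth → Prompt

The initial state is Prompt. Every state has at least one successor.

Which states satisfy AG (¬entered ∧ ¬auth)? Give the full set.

{Check}

States satisfying ¬entered ∧ ¬auth: {Prompt, Start, Check}.
States satisfying AG (¬entered ∧ ¬auth): {Check}.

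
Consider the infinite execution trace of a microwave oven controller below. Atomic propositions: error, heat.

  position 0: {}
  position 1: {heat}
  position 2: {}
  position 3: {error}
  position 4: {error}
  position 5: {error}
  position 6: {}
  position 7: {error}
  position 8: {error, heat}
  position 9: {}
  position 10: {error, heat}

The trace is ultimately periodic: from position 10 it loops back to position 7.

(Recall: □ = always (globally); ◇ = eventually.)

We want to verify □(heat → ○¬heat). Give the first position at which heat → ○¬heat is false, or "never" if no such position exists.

never

heat → ○¬heat holds at every position 0..10, and those are all the positions the trace ever visits, so the invariant □(heat → ○¬heat) is never violated.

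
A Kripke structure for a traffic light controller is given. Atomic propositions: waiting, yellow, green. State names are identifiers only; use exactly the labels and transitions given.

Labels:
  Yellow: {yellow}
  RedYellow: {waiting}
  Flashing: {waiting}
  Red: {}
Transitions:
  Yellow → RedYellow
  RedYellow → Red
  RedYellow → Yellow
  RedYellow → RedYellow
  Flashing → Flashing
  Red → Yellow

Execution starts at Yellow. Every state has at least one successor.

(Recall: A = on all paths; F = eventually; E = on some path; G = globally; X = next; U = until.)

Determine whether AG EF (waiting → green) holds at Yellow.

Holds

States satisfying EF (waiting → green): {Yellow, RedYellow, Red}.
States satisfying AG EF (waiting → green): {Yellow, RedYellow, Red}.
Every state reachable from Yellow satisfies EF (waiting → green).
Yellow ∈ Sat(AG EF (waiting → green)).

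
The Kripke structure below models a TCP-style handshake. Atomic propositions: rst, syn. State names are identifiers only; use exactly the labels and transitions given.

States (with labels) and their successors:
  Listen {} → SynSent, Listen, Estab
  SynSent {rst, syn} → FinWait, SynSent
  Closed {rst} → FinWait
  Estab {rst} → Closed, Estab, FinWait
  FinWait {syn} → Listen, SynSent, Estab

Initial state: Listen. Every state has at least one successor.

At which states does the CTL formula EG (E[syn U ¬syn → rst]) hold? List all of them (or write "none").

{SynSent, Closed, Estab, FinWait}

States satisfying E[syn U ¬syn → rst]: {SynSent, Closed, Estab, FinWait}.
States satisfying EG (E[syn U ¬syn → rst]): {SynSent, Closed, Estab, FinWait}.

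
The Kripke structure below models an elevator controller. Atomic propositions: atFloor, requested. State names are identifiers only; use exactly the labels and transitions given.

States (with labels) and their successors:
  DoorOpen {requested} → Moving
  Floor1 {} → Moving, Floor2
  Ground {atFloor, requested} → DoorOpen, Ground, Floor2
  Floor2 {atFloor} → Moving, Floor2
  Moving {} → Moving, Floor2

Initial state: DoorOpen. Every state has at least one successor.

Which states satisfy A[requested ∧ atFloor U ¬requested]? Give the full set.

{Floor1, Floor2, Moving}

States satisfying requested ∧ atFloor: {Ground}.
States satisfying ¬requested: {Floor1, Floor2, Moving}.
States satisfying A[requested ∧ atFloor U ¬requested]: {Floor1, Floor2, Moving}.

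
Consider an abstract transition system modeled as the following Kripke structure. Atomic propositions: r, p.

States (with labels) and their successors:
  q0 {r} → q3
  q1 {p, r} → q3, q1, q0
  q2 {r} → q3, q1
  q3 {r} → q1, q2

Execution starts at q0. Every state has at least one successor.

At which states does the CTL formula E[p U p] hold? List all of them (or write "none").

{q1}

States satisfying p: {q1}.
States satisfying E[p U p]: {q1}.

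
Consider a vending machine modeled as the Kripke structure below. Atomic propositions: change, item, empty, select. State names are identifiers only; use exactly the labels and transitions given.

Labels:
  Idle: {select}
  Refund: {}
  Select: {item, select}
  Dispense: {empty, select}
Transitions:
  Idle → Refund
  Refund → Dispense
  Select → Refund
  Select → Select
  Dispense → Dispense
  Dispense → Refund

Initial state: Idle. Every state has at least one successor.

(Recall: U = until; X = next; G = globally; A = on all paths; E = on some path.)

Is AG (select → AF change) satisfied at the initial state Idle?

States satisfying select → AF change: {Refund}.
States satisfying AG (select → AF change): ∅.
Dispense is reachable from Idle and violates select → AF change, so AG fails at Idle.
Idle ∉ Sat(AG (select → AF change)).

Violated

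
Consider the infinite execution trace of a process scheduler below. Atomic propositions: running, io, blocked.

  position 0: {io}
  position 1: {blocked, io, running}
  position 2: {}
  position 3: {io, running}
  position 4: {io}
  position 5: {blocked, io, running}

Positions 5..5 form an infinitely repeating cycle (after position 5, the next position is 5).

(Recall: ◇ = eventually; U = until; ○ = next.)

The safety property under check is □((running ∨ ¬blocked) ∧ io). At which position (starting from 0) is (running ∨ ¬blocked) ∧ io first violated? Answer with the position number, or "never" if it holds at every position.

2

Check (running ∨ ¬blocked) ∧ io at each position in order: 0 ✓, 1 ✓.
At position 2 the labels are {}, so (running ∨ ¬blocked) ∧ io is false there. This is the first violation.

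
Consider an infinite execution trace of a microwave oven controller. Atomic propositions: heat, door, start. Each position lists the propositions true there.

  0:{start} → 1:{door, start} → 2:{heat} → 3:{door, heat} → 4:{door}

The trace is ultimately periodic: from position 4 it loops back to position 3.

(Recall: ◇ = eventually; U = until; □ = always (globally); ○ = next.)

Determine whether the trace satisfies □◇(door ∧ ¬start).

Yes

◇(door ∧ ¬start) holds at every position 0..4, and those are all positions ever visited, so □◇(door ∧ ¬start) holds.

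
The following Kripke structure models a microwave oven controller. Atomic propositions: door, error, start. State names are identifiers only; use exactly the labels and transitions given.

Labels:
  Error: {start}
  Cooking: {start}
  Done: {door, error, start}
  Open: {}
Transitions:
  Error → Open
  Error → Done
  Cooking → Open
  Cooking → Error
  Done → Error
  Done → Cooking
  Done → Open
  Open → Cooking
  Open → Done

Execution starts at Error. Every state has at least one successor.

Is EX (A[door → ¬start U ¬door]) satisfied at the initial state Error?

Holds

States satisfying A[door → ¬start U ¬door]: {Error, Cooking, Open}.
States satisfying EX (A[door → ¬start U ¬door]): {Error, Cooking, Done, Open}.
Error ∈ Sat(EX (A[door → ¬start U ¬door])).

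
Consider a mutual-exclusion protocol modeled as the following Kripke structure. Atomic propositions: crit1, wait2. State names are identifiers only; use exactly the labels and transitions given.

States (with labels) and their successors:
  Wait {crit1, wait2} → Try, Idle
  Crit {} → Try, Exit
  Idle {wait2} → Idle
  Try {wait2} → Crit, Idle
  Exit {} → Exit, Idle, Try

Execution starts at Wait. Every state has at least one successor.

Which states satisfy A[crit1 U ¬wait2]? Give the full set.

{Crit, Exit}

States satisfying crit1: {Wait}.
States satisfying ¬wait2: {Crit, Exit}.
States satisfying A[crit1 U ¬wait2]: {Crit, Exit}.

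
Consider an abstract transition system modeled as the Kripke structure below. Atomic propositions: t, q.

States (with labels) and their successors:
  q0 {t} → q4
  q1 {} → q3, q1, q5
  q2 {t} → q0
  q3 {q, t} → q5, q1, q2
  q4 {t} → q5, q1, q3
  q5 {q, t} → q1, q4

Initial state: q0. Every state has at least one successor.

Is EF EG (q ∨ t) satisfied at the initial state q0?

Satisfied

States satisfying EG (q ∨ t): {q0, q2, q3, q4, q5}.
States satisfying EF EG (q ∨ t): {q0, q1, q2, q3, q4, q5}.
Some path from q0 reaches a state where EG (q ∨ t) holds.
q0 ∈ Sat(EF EG (q ∨ t)).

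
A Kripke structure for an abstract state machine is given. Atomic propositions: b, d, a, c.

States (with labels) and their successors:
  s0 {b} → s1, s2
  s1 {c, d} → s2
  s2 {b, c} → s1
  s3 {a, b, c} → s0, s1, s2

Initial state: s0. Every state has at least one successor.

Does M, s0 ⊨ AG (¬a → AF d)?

Holds

States satisfying ¬a → AF d: {s0, s1, s2, s3}.
States satisfying AG (¬a → AF d): {s0, s1, s2, s3}.
Every state reachable from s0 satisfies ¬a → AF d.
s0 ∈ Sat(AG (¬a → AF d)).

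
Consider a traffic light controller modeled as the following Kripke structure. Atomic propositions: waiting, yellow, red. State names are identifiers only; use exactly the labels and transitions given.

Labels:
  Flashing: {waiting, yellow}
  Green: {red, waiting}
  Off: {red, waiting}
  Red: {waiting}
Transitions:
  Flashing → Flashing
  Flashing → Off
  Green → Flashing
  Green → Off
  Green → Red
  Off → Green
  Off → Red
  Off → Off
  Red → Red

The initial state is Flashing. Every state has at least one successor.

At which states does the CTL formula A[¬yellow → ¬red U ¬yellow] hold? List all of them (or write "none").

{Green, Off, Red}

States satisfying ¬yellow → ¬red: {Flashing, Red}.
States satisfying ¬yellow: {Green, Off, Red}.
States satisfying A[¬yellow → ¬red U ¬yellow]: {Green, Off, Red}.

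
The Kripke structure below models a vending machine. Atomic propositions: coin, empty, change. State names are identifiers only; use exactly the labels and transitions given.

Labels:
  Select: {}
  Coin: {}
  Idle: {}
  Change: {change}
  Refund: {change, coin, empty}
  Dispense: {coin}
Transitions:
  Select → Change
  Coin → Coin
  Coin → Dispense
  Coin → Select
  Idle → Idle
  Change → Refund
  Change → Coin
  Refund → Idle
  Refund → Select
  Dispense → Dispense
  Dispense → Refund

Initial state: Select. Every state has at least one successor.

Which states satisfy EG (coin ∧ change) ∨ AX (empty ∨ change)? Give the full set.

{Select}

States satisfying coin ∧ change: {Refund}.
States satisfying EG (coin ∧ change): ∅.
States satisfying empty ∨ change: {Change, Refund}.
States satisfying AX (empty ∨ change): {Select}.
States satisfying EG (coin ∧ change) ∨ AX (empty ∨ change): {Select}.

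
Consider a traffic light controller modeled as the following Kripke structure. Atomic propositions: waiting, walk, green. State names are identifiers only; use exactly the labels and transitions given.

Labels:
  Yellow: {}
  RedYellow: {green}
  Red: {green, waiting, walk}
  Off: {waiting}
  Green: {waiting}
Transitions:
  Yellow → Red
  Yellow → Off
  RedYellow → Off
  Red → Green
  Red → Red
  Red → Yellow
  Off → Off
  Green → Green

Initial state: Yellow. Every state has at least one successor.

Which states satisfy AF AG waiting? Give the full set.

States satisfying AG waiting: {Off, Green}.
States satisfying AF AG waiting: {RedYellow, Off, Green}.

{RedYellow, Off, Green}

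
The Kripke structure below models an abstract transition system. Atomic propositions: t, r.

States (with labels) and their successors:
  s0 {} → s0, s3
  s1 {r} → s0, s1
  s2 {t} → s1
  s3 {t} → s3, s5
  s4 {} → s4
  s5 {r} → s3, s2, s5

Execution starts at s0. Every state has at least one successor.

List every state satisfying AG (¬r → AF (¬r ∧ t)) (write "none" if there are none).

none

States satisfying ¬r → AF (¬r ∧ t): {s1, s2, s3, s5}.
States satisfying AG (¬r → AF (¬r ∧ t)): ∅.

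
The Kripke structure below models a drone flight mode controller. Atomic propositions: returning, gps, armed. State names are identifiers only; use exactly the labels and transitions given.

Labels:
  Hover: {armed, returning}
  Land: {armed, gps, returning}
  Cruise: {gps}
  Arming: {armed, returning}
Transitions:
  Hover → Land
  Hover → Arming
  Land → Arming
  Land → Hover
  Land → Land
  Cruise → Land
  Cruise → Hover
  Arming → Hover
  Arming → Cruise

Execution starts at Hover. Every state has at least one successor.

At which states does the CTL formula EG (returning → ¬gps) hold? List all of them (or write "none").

{Hover, Cruise, Arming}

States satisfying returning → ¬gps: {Hover, Cruise, Arming}.
States satisfying EG (returning → ¬gps): {Hover, Cruise, Arming}.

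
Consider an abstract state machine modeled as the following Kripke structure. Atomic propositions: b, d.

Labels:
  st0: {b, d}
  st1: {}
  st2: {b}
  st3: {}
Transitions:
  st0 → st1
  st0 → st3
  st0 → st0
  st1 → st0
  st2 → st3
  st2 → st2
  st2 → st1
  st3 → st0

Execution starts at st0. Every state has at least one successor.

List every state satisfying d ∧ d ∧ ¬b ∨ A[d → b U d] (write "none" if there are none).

{st0, st1, st3}

States satisfying ¬b: {st1, st3}.
States satisfying d ∧ ¬b: ∅.
States satisfying d ∧ d ∧ ¬b: ∅.
States satisfying d → b: {st0, st1, st2, st3}.
States satisfying d: {st0}.
States satisfying A[d → b U d]: {st0, st1, st3}.
States satisfying d ∧ d ∧ ¬b ∨ A[d → b U d]: {st0, st1, st3}.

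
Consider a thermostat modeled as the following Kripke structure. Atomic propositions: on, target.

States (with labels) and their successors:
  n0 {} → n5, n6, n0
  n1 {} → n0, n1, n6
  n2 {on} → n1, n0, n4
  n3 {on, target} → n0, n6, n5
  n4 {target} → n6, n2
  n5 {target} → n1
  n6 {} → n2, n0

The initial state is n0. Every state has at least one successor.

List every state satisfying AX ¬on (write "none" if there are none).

{n0, n1, n2, n3, n5}

States satisfying ¬on: {n0, n1, n4, n5, n6}.
States satisfying AX ¬on: {n0, n1, n2, n3, n5}.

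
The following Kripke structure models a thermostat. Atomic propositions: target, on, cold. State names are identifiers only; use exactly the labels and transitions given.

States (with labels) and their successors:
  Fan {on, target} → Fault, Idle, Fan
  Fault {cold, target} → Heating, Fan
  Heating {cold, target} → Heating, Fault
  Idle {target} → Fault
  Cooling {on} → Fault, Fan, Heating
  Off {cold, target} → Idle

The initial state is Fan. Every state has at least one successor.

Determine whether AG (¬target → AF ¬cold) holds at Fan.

States satisfying ¬target → AF ¬cold: {Fan, Fault, Heating, Idle, Cooling, Off}.
States satisfying AG (¬target → AF ¬cold): {Fan, Fault, Heating, Idle, Cooling, Off}.
Every state reachable from Fan satisfies ¬target → AF ¬cold.
Fan ∈ Sat(AG (¬target → AF ¬cold)).

Yes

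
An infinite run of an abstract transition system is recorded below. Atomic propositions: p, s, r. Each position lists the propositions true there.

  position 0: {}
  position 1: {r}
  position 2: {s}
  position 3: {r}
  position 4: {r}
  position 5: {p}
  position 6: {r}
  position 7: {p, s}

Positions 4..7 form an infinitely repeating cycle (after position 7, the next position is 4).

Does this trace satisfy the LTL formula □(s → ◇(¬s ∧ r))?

Holds

s → ◇(¬s ∧ r) holds at every position 0..7, and those are all positions ever visited, so □(s → ◇(¬s ∧ r)) holds.
Positions where s holds: 2, 7.
Check ◇(¬s ∧ r) at each: 2→ok, 7→ok.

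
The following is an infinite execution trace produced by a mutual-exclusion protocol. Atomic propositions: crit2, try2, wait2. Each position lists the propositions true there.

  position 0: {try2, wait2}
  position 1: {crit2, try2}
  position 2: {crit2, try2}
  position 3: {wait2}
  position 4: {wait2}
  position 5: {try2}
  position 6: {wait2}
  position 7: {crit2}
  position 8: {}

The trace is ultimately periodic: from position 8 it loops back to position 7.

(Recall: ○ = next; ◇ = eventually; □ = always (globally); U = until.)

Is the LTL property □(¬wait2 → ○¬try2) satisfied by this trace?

¬wait2 → ○¬try2 must hold at every position from 0 onward. It fails at position 1, so □(¬wait2 → ○¬try2) is false.
Positions where ¬wait2 holds: 1, 2, 5, 7, 8.
Check ○¬try2 at each: 1→fails, 2→ok, 5→ok, 7→ok, 8→ok.

Violated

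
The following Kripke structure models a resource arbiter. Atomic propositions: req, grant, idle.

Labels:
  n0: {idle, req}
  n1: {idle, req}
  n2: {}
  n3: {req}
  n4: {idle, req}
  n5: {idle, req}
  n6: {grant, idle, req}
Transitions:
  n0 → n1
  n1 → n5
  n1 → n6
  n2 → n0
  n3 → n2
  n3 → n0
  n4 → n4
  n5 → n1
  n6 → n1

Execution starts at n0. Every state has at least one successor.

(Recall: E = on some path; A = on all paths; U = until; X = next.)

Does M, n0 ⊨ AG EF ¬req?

Violated

States satisfying EF ¬req: {n2, n3}.
States satisfying AG EF ¬req: ∅.
n0 is reachable from n0 and violates EF ¬req, so AG fails at n0.
n0 ∉ Sat(AG EF ¬req).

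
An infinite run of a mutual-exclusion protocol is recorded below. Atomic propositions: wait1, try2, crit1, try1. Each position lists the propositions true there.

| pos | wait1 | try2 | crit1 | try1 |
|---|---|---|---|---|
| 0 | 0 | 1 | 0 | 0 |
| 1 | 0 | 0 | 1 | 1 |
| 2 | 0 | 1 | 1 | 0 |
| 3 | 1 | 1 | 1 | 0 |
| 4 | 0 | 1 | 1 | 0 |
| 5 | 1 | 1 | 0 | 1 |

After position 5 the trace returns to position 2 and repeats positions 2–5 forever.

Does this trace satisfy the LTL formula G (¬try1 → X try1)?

No

¬try1 → X try1 must hold at every position from 0 onward. It fails at position 2, so G (¬try1 → X try1) is false.
Positions where ¬try1 holds: 0, 2, 3, 4.
Check X try1 at each: 0→ok, 2→fails, 3→fails, 4→ok.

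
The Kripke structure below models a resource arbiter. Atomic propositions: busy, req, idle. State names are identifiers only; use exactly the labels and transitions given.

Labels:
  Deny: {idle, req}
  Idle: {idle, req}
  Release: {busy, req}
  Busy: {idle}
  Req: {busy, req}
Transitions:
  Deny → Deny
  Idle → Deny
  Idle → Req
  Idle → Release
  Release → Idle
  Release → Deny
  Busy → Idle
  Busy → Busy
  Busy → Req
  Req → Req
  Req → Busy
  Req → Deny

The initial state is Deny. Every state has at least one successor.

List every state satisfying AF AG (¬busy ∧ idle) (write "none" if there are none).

{Deny}

States satisfying AG (¬busy ∧ idle): {Deny}.
States satisfying AF AG (¬busy ∧ idle): {Deny}.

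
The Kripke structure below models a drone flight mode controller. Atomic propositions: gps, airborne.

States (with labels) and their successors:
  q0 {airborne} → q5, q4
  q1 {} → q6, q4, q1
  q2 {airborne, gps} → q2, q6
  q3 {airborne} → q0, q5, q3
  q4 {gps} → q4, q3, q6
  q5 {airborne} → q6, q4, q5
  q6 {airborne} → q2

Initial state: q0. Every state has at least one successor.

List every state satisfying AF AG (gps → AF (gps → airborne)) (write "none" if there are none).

{q2, q6}

States satisfying AG (gps → AF (gps → airborne)): {q2, q6}.
States satisfying AF AG (gps → AF (gps → airborne)): {q2, q6}.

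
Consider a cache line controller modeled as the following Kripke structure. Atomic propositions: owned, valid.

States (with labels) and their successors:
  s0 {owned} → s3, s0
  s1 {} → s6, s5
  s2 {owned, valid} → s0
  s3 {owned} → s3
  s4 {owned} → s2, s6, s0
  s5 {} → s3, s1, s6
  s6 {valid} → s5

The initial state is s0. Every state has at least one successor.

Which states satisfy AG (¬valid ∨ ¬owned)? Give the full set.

{s0, s1, s3, s5, s6}

States satisfying ¬valid ∨ ¬owned: {s0, s1, s3, s4, s5, s6}.
States satisfying AG (¬valid ∨ ¬owned): {s0, s1, s3, s5, s6}.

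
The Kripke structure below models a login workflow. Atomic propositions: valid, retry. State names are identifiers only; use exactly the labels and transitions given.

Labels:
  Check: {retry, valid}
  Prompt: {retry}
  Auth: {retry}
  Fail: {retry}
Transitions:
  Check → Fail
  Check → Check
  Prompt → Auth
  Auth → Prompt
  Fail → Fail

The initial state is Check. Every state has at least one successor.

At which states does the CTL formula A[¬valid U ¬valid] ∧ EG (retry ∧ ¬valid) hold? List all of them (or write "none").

States satisfying ¬valid: {Prompt, Auth, Fail}.
States satisfying A[¬valid U ¬valid]: {Prompt, Auth, Fail}.
States satisfying retry ∧ ¬valid: {Prompt, Auth, Fail}.
States satisfying EG (retry ∧ ¬valid): {Prompt, Auth, Fail}.
States satisfying A[¬valid U ¬valid] ∧ EG (retry ∧ ¬valid): {Prompt, Auth, Fail}.

{Prompt, Auth, Fail}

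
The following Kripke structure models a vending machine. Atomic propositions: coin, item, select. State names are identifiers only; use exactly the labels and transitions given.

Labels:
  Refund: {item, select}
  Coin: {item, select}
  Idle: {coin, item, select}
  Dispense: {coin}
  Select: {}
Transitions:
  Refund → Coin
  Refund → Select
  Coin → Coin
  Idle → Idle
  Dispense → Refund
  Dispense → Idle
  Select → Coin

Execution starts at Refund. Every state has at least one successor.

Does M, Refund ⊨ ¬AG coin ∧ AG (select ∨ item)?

States satisfying coin: {Idle, Dispense}.
States satisfying AG coin: {Idle}.
States satisfying ¬AG coin: {Refund, Coin, Dispense, Select}.
States satisfying select ∨ item: {Refund, Coin, Idle}.
States satisfying AG (select ∨ item): {Coin, Idle}.
States satisfying ¬AG coin ∧ AG (select ∨ item): {Coin}.
Refund ∉ Sat(¬AG coin ∧ AG (select ∨ item)).

Does not hold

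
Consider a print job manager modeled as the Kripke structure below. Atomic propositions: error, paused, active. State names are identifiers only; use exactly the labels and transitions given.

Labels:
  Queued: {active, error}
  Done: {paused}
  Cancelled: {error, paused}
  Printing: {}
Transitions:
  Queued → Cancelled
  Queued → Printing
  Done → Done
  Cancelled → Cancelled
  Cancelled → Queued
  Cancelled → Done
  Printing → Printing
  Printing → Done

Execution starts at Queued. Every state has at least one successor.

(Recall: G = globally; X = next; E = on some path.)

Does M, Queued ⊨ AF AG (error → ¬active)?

Does not hold

States satisfying AG (error → ¬active): {Done, Printing}.
States satisfying AF AG (error → ¬active): {Done, Printing}.
There is a path from Queued along which AG (error → ¬active) never holds.
Queued ∉ Sat(AF AG (error → ¬active)).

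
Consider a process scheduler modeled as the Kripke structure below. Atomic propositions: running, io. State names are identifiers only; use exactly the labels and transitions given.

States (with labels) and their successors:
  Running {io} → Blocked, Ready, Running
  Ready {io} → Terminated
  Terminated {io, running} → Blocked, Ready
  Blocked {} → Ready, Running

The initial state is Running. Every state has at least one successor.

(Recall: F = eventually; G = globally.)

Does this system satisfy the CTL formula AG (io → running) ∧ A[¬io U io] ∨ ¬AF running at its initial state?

States satisfying io → running: {Terminated, Blocked}.
States satisfying AG (io → running): ∅.
States satisfying ¬io: {Blocked}.
States satisfying io: {Running, Ready, Terminated}.
States satisfying A[¬io U io]: {Running, Ready, Terminated, Blocked}.
States satisfying AG (io → running) ∧ A[¬io U io]: ∅.
States satisfying running: {Terminated}.
States satisfying AF running: {Ready, Terminated}.
States satisfying ¬AF running: {Running, Blocked}.
States satisfying AG (io → running) ∧ A[¬io U io] ∨ ¬AF running: {Running, Blocked}.
Running ∈ Sat(AG (io → running) ∧ A[¬io U io] ∨ ¬AF running).

Yes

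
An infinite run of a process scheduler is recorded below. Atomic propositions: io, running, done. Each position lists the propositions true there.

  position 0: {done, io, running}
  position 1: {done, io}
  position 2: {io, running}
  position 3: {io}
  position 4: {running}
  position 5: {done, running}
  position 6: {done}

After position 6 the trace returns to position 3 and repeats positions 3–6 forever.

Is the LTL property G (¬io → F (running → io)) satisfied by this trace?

¬io → F (running → io) holds at every position 0..6, and those are all positions ever visited, so G (¬io → F (running → io)) holds.
Positions where ¬io holds: 4, 5, 6.
Check F (running → io) at each: 4→ok, 5→ok, 6→ok.

Holds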